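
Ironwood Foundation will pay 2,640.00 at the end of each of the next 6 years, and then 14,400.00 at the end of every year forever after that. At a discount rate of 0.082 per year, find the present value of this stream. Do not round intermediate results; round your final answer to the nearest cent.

121572.97

PV of 6-year annuity: 2,640.00 × [1 − (1+0.082)^−6] / 0.082 = 12130.70658
Perpetuity value at year 6: 14,400.00 / 0.082 = 175609.75610
PV of perpetuity: 175609.75610 / (1+0.082)^6 = 109442.26564
Total PV = 12130.70658 + 109442.26564 = 121572.97222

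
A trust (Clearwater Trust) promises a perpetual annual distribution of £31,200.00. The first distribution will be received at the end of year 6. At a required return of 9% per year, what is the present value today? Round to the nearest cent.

£225309.55

Value at end of year 5: C / r = £31,200.00 / 0.09 = £346,666.6667
Discount to today: PV = £346,666.6667 / (1 + 0.09)^5 = £346,666.6667 / 1.538624 = £225,309.55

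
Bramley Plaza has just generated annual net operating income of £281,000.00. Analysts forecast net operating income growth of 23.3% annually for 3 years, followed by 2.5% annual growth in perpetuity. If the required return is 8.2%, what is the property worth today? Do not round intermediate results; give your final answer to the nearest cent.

D_1 = 346473.00000
D_2 = 427201.20900
D_3 = 526739.09070
Terminal value at year 3: TV = D_3×(1+g_2)/(r−g_2) = 539907.56796/0.057 = 9472062.59587
P_0 = D_1/(1+r)^1 + D_2/(1+r)^2 + D_3/(1+r)^3 + TV/(1+r)^3
    = 320215.34196 + 364903.43497 + 415828.03634 + 7477609.42535 = 8578556.23861

£8578556.24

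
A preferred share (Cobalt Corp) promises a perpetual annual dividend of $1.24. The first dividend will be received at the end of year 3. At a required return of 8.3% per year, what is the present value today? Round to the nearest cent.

Value at end of year 2: C / r = $1.24 / 0.083 = $14.9398
Discount to today: PV = $14.9398 / (1 + 0.083)^2 = $14.9398 / 1.172889 = $12.74

$12.74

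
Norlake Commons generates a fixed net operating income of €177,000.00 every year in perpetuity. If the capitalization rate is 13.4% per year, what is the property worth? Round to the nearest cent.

€1320895.52

Level perpetuity: PV = C / r = €177,000.00 / 0.134 = €1,320,895.52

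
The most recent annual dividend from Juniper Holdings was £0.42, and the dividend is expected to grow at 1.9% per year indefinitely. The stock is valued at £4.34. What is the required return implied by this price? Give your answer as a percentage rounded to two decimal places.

11.76%

D₁ = £0.42 × 1.019 = £0.4280
P = D₁/(r − g) ⇒ r = D₁/P + g = £0.4280/£4.34 + 0.019 = 0.098613 + 0.019 = 0.117613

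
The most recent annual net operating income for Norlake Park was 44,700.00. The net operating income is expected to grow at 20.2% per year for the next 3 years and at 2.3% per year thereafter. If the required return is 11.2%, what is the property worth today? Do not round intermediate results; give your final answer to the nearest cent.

805923.31

D_1 = 53729.40000
D_2 = 64582.73880
D_3 = 77628.45204
Terminal value at year 3: TV = D_3×(1+g_2)/(r−g_2) = 79413.90643/0.089 = 892291.08353
P_0 = D_1/(1+r)^1 + D_2/(1+r)^2 + D_3/(1+r)^3 + TV/(1+r)^3
    = 48317.80576 + 52228.41953 + 56455.53982 + 648921.54193 = 805923.30704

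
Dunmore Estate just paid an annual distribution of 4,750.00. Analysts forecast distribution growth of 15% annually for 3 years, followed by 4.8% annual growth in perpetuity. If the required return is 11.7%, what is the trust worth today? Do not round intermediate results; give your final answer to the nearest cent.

D_1 = 5462.50000
D_2 = 6281.87500
D_3 = 7224.15625
Terminal value at year 3: TV = D_3×(1+g_2)/(r−g_2) = 7570.91575/0.069 = 109723.41667
P_0 = D_1/(1+r)^1 + D_2/(1+r)^2 + D_3/(1+r)^3 + TV/(1+r)^3
    = 4890.33124 + 5034.80835 + 5183.55381 + 78729.91875 = 93838.61216

93838.61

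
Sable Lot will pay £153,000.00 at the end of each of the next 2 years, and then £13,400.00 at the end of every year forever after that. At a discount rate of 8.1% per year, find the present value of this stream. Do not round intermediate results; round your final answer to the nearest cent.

PV of 2-year annuity: £153,000.00 × [1 − (1+0.081)^−2] / 0.081 = 272465.87897
Perpetuity value at year 2: £13,400.00 / 0.081 = 165432.09877
PV of perpetuity: 165432.09877 / (1+0.081)^2 = 141569.07407
Total PV = 272465.87897 + 141569.07407 = 414034.95305

£414034.95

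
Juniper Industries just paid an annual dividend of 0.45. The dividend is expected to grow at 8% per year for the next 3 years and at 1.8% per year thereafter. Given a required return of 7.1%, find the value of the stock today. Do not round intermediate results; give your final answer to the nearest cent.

D_1 = 0.48600
D_2 = 0.52488
D_3 = 0.56687
Terminal value at year 3: TV = D_3×(1+g_2)/(r−g_2) = 0.57707/0.053 = 10.88819
P_0 = D_1/(1+r)^1 + D_2/(1+r)^2 + D_3/(1+r)^3 + TV/(1+r)^3
    = 0.45378 + 0.45759 + 0.46144 + 8.86313 = 10.23595

10.24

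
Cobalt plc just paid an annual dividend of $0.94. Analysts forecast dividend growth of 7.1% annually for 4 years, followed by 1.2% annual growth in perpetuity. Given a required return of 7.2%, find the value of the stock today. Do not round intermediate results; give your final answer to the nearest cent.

$19.55

D_1 = 1.00674
D_2 = 1.07822
D_3 = 1.15477
D_4 = 1.23676
Terminal value at year 4: TV = D_4×(1+g_2)/(r−g_2) = 1.25160/0.06 = 20.86003
P_0 = D_1/(1+r)^1 + D_2/(1+r)^2 + D_3/(1+r)^3 + D_4/(1+r)^4 + TV/(1+r)^4
    = 0.93912 + 0.93825 + 0.93737 + 0.93650 + 15.79559 = 19.54683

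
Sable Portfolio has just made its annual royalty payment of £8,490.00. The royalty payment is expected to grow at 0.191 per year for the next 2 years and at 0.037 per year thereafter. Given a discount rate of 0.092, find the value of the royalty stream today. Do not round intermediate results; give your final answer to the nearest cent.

£209774.24

D_1 = 10111.59000
D_2 = 12042.90369
Terminal value at year 2: TV = D_2×(1+g_2)/(r−g_2) = 12488.49113/0.055 = 227063.47503
P_0 = D_1/(1+r)^1 + D_2/(1+r)^2 + TV/(1+r)^2
    = 9259.69780 + 10099.17590 + 190415.37105 = 209774.24476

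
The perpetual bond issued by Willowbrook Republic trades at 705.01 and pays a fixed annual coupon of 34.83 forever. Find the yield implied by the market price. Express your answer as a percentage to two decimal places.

P = C/r ⇒ r = C/P = 34.83/705.01 = 0.049404

4.94%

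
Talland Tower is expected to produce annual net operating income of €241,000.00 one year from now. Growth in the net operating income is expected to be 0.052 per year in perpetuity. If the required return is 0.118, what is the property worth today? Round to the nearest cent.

Growing perpetuity: P = D₁ / (r − g) = €241,000.0000 / (0.118 − 0.052) = €3,651,515.15

€3651515.15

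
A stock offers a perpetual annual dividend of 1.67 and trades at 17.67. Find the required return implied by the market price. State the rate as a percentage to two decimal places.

P = C/r ⇒ r = C/P = 1.67/17.67 = 0.094510

9.45%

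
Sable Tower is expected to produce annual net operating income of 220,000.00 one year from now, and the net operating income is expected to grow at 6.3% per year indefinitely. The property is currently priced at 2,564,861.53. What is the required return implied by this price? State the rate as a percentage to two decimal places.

14.88%

P = D₁/(r − g) ⇒ r = D₁/P + g = 220,000.0000/2,564,861.53 + 0.063 = 0.085775 + 0.063 = 0.148775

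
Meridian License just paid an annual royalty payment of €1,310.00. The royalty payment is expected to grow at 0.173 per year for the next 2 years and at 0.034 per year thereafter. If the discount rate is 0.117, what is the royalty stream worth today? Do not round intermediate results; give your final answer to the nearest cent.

€20817.46

D_1 = 1536.63000
D_2 = 1802.46699
Terminal value at year 2: TV = D_2×(1+g_2)/(r−g_2) = 1863.75087/0.083 = 22454.82973
P_0 = D_1/(1+r)^1 + D_2/(1+r)^2 + TV/(1+r)^2
    = 1375.67592 + 1444.64445 + 17997.13689 = 20817.45726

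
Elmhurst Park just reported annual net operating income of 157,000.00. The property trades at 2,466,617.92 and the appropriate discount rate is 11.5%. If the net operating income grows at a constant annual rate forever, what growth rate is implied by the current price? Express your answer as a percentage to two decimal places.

P = D₀(1+g)/(r−g) ⇒ P(r−g) = D₀(1+g) ⇒ g(P+D₀) = P·r − D₀
g = (P·r − D₀)/(P + D₀) = (2,466,617.92×0.115 − 157,000.00) / (2,466,617.92 + 157,000.00) = 0.048277

4.83%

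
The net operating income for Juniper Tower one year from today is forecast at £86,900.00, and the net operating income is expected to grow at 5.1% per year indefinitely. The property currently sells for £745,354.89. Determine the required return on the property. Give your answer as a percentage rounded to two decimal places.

16.76%

P = D₁/(r − g) ⇒ r = D₁/P + g = £86,900.0000/£745,354.89 + 0.051 = 0.116589 + 0.051 = 0.167589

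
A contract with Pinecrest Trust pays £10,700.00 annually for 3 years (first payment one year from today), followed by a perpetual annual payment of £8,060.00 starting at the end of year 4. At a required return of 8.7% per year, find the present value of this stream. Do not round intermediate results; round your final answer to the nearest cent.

PV of 3-year annuity: £10,700.00 × [1 − (1+0.087)^−3] / 0.087 = 27230.32363
Perpetuity value at year 3: £8,060.00 / 0.087 = 92643.67816
PV of perpetuity: 92643.67816 / (1+0.087)^3 = 72131.86429
Total PV = 27230.32363 + 72131.86429 = 99362.18792

£99362.19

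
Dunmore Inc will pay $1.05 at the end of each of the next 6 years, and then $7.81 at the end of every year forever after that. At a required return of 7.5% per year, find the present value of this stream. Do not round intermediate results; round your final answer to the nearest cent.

PV of 6-year annuity: $1.05 × [1 − (1+0.075)^−6] / 0.075 = 4.92854
Perpetuity value at year 6: $7.81 / 0.075 = 104.13333
PV of perpetuity: 104.13333 / (1+0.075)^6 = 67.47439
Total PV = 4.92854 + 67.47439 = 72.40293

$72.40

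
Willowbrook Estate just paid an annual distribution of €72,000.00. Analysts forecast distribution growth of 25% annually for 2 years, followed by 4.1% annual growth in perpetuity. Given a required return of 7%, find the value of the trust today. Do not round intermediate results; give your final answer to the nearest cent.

€3709635.84

D_1 = 90000.00000
D_2 = 112500.00000
Terminal value at year 2: TV = D_2×(1+g_2)/(r−g_2) = 117112.50000/0.029 = 4038362.06897
P_0 = D_1/(1+r)^1 + D_2/(1+r)^2 + TV/(1+r)^2
    = 84112.14953 + 98261.85693 + 3527261.82982 = 3709635.83629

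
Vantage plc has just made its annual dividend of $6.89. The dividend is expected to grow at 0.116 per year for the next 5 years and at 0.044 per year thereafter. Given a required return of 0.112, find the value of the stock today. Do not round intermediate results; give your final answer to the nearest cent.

$142.52

D_1 = 7.68924
D_2 = 8.58119
D_3 = 9.57661
D_4 = 10.68750
D_5 = 11.92725
Terminal value at year 5: TV = D_5×(1+g_2)/(r−g_2) = 12.45205/0.068 = 183.11831
P_0 = D_1/(1+r)^1 + D_2/(1+r)^2 + D_3/(1+r)^3 + D_4/(1+r)^4 + D_5/(1+r)^5 + TV/(1+r)^5
    = 6.91478 + 6.93966 + 6.96462 + 6.98967 + 7.01482 + 107.69805 = 142.52160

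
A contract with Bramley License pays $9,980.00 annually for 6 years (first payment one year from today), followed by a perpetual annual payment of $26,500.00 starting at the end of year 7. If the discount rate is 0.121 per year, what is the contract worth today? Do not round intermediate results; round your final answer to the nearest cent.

$151279.74

PV of 6-year annuity: $9,980.00 × [1 − (1+0.121)^−6] / 0.121 = 40915.89783
Perpetuity value at year 6: $26,500.00 / 0.121 = 219008.26446
PV of perpetuity: 219008.26446 / (1+0.121)^6 = 110363.84639
Total PV = 40915.89783 + 110363.84639 = 151279.74421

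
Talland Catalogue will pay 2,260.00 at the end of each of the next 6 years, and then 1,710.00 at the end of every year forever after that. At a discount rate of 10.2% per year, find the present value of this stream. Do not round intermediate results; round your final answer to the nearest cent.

PV of 6-year annuity: 2,260.00 × [1 − (1+0.102)^−6] / 0.102 = 9785.46698
Perpetuity value at year 6: 1,710.00 / 0.102 = 16764.70588
PV of perpetuity: 16764.70588 / (1+0.102)^6 = 9360.65786
Total PV = 9785.46698 + 9360.65786 = 19146.12484

19146.12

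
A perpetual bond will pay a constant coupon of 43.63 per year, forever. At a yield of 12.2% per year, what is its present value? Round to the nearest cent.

Level perpetuity: PV = C / r = 43.63 / 0.122 = 357.62

357.62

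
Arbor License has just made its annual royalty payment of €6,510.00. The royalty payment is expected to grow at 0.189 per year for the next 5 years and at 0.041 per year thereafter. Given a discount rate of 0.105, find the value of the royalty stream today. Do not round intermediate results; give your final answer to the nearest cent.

€193508.67

D_1 = 7740.39000
D_2 = 9203.32371
D_3 = 10942.75189
D_4 = 13010.93200
D_5 = 15469.99815
Terminal value at year 5: TV = D_5×(1+g_2)/(r−g_2) = 16104.26807/0.064 = 251629.18860
P_0 = D_1/(1+r)^1 + D_2/(1+r)^2 + D_3/(1+r)^3 + D_4/(1+r)^4 + D_5/(1+r)^5 + TV/(1+r)^5
    = 7004.87783 + 7537.37533 + 8110.35228 + 8726.88584 + 9390.28712 + 152738.88893 = 193508.66732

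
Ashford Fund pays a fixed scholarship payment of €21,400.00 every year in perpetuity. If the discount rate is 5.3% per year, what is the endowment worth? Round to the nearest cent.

Level perpetuity: PV = C / r = €21,400.00 / 0.053 = €403,773.58

€403773.58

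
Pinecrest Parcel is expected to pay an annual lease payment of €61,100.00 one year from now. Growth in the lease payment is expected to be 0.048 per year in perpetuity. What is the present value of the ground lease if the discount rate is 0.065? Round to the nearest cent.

Growing perpetuity: P = D₁ / (r − g) = €61,100.0000 / (0.065 − 0.048) = €3,594,117.65

€3594117.65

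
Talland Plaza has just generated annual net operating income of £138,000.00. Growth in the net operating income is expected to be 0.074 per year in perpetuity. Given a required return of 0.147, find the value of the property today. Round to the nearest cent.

D₁ = D₀ × (1 + g) = £138,000.00 × 1.074 = £148,212.0000
Growing perpetuity: P = D₁ / (r − g) = £148,212.0000 / (0.147 − 0.074) = £2,030,301.37

£2030301.37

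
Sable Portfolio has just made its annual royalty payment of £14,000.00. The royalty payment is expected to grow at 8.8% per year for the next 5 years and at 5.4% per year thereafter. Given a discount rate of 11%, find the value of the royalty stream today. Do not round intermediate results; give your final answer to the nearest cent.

£304348.38

D_1 = 15232.00000
D_2 = 16572.41600
D_3 = 18030.78861
D_4 = 19617.49801
D_5 = 21343.83783
Terminal value at year 5: TV = D_5×(1+g_2)/(r−g_2) = 22496.40507/0.056 = 401721.51916
P_0 = D_1/(1+r)^1 + D_2/(1+r)^2 + D_3/(1+r)^3 + D_4/(1+r)^4 + D_5/(1+r)^5 + TV/(1+r)^5
    = 13722.52252 + 13450.54460 + 13183.95723 + 12922.65357 + 12666.52891 + 238402.16905 = 304348.37588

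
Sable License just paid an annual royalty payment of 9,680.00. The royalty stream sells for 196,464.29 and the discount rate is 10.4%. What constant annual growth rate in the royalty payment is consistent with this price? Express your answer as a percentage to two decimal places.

5.22%

P = D₀(1+g)/(r−g) ⇒ P(r−g) = D₀(1+g) ⇒ g(P+D₀) = P·r − D₀
g = (P·r − D₀)/(P + D₀) = (196,464.29×0.104 − 9,680.00) / (196,464.29 + 9,680.00) = 0.052159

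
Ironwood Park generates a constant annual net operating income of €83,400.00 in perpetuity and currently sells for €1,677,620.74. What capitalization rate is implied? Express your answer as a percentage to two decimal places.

P = C/r ⇒ r = C/P = €83,400.00/€1,677,620.74 = 0.049713

4.97%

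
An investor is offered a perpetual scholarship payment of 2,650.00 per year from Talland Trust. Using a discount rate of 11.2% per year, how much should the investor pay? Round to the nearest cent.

Level perpetuity: PV = C / r = 2,650.00 / 0.112 = 23,660.71

23660.71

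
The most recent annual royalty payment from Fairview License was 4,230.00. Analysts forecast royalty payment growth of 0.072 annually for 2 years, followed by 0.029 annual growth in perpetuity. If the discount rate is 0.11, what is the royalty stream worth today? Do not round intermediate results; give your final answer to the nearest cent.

58150.90

D_1 = 4534.56000
D_2 = 4861.04832
Terminal value at year 2: TV = D_2×(1+g_2)/(r−g_2) = 5002.01872/0.081 = 61753.31755
P_0 = D_1/(1+r)^1 + D_2/(1+r)^2 + TV/(1+r)^2
    = 4085.18919 + 3945.33587 + 50120.37785 = 58150.90290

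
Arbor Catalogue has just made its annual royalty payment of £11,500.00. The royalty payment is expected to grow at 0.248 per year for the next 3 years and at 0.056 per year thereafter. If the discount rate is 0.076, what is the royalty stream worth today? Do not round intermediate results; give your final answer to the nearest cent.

£994163.74

D_1 = 14352.00000
D_2 = 17911.29600
D_3 = 22353.29741
Terminal value at year 3: TV = D_3×(1+g_2)/(r−g_2) = 23605.08206/0.02 = 1180254.10314
P_0 = D_1/(1+r)^1 + D_2/(1+r)^2 + D_3/(1+r)^3 + TV/(1+r)^3
    = 13338.28996 + 15470.43297 + 17943.40181 + 947411.61540 = 994163.74014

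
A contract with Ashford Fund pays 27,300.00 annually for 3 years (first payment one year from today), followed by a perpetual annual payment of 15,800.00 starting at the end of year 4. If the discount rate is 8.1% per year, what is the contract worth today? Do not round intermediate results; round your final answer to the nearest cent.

224644.95

PV of 3-year annuity: 27,300.00 × [1 − (1+0.081)^−3] / 0.081 = 70227.99330
Perpetuity value at year 3: 15,800.00 / 0.081 = 195061.72840
PV of perpetuity: 195061.72840 / (1+0.081)^3 = 154416.95572
Total PV = 70227.99330 + 154416.95572 = 224644.94902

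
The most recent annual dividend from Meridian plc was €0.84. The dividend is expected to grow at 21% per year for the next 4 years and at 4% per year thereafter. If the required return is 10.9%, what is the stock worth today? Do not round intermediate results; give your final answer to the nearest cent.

D_1 = 1.01640
D_2 = 1.22984
D_3 = 1.48811
D_4 = 1.80061
Terminal value at year 4: TV = D_4×(1+g_2)/(r−g_2) = 1.87264/0.069 = 27.13970
P_0 = D_1/(1+r)^1 + D_2/(1+r)^2 + D_3/(1+r)^3 + D_4/(1+r)^4 + TV/(1+r)^4
    = 0.91650 + 0.99997 + 1.09104 + 1.19040 + 17.94233 = 22.14025

€22.14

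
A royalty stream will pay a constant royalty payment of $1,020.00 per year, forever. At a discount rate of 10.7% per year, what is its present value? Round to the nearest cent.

$9532.71

Level perpetuity: PV = C / r = $1,020.00 / 0.107 = $9,532.71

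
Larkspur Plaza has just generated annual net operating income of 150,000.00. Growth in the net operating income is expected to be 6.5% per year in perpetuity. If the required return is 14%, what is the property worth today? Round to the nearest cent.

2130000.00

D₁ = D₀ × (1 + g) = 150,000.00 × 1.065 = 159,750.0000
Growing perpetuity: P = D₁ / (r − g) = 159,750.0000 / (0.14 − 0.065) = 2,130,000.00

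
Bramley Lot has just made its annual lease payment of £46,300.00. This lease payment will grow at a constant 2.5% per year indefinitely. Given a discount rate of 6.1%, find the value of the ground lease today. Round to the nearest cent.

D₁ = D₀ × (1 + g) = £46,300.00 × 1.025 = £47,457.5000
Growing perpetuity: P = D₁ / (r − g) = £47,457.5000 / (0.061 − 0.025) = £1,318,263.89

£1318263.89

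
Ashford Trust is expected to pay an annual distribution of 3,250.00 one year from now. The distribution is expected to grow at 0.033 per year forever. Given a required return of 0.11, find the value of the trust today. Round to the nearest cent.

Growing perpetuity: P = D₁ / (r − g) = 3,250.0000 / (0.11 − 0.033) = 42,207.79

42207.79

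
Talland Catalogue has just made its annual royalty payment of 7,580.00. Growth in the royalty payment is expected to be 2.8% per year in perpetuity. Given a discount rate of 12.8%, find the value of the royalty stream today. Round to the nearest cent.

77922.40

D₁ = D₀ × (1 + g) = 7,580.00 × 1.028 = 7,792.2400
Growing perpetuity: P = D₁ / (r − g) = 7,792.2400 / (0.128 − 0.028) = 77,922.40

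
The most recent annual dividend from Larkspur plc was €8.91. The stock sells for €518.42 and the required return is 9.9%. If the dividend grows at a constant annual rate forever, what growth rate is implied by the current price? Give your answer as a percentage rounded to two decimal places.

P = D₀(1+g)/(r−g) ⇒ P(r−g) = D₀(1+g) ⇒ g(P+D₀) = P·r − D₀
g = (P·r − D₀)/(P + D₀) = (€518.42×0.099 − €8.91) / (€518.42 + €8.91) = 0.080431

8.04%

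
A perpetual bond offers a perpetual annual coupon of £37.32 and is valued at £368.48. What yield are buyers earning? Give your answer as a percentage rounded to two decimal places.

P = C/r ⇒ r = C/P = £37.32/£368.48 = 0.101281

10.13%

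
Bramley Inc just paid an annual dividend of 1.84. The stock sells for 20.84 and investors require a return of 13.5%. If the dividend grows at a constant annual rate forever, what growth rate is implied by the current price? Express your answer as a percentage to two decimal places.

4.29%

P = D₀(1+g)/(r−g) ⇒ P(r−g) = D₀(1+g) ⇒ g(P+D₀) = P·r − D₀
g = (P·r − D₀)/(P + D₀) = (20.84×0.135 − 1.84) / (20.84 + 1.84) = 0.042919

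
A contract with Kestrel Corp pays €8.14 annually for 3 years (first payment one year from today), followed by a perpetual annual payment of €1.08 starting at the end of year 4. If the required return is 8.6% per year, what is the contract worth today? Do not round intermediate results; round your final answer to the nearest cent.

PV of 3-year annuity: €8.14 × [1 − (1+0.086)^−3] / 0.086 = 20.75252
Perpetuity value at year 3: €1.08 / 0.086 = 12.55814
PV of perpetuity: 12.55814 / (1+0.086)^3 = 9.80473
Total PV = 20.75252 + 9.80473 = 30.55725

€30.56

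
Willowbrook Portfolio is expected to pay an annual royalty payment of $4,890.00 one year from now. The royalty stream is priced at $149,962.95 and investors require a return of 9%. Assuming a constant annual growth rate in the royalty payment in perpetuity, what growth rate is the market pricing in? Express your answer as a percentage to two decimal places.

5.74%

P = D₁/(r−g) ⇒ g = r − D₁/P = 0.09 − $4,890.00/$149,962.95 = 0.057392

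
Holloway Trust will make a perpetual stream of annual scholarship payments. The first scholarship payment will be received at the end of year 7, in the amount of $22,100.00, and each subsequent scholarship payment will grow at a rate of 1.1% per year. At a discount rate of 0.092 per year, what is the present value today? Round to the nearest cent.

$160905.70

Value at end of year 6: C₁ / (r − g) = $22,100.00 / (0.092 − 0.011) = $272,839.5062
Discount to today: PV = $272,839.5062 / (1 + 0.092)^6 = $272,839.5062 / 1.695649 = $160,905.70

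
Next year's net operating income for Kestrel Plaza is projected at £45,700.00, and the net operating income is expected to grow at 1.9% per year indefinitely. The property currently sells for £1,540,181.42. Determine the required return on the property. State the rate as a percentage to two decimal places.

4.87%

P = D₁/(r − g) ⇒ r = D₁/P + g = £45,700.0000/£1,540,181.42 + 0.019 = 0.029672 + 0.019 = 0.048672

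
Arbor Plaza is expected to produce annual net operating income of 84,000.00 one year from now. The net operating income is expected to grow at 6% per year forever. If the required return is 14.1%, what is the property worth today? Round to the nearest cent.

1037037.04

Growing perpetuity: P = D₁ / (r − g) = 84,000.0000 / (0.141 − 0.06) = 1,037,037.04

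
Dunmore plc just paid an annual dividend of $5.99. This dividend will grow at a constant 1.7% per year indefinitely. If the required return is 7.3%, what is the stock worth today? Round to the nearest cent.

$108.78

D₁ = D₀ × (1 + g) = $5.99 × 1.017 = $6.0918
Growing perpetuity: P = D₁ / (r − g) = $6.0918 / (0.073 − 0.017) = $108.78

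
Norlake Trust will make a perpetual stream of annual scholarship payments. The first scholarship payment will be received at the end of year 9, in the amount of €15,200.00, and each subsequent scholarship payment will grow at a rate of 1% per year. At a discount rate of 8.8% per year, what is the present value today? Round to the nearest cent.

€99247.10

Value at end of year 8: C₁ / (r − g) = €15,200.00 / (0.088 − 0.01) = €194,871.7949
Discount to today: PV = €194,871.7949 / (1 + 0.088)^8 = €194,871.7949 / 1.963501 = €99,247.10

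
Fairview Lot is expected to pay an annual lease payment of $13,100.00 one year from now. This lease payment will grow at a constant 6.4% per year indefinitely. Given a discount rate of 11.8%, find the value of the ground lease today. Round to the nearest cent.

$242592.59

Growing perpetuity: P = D₁ / (r − g) = $13,100.0000 / (0.118 − 0.064) = $242,592.59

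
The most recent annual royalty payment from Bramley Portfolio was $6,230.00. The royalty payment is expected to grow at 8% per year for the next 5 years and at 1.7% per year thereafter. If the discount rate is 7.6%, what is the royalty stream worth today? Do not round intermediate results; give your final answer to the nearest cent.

$140898.39

D_1 = 6728.40000
D_2 = 7266.67200
D_3 = 7848.00576
D_4 = 8475.84622
D_5 = 9153.91392
Terminal value at year 5: TV = D_5×(1+g_2)/(r−g_2) = 9309.53046/0.059 = 157788.65178
P_0 = D_1/(1+r)^1 + D_2/(1+r)^2 + D_3/(1+r)^3 + D_4/(1+r)^4 + D_5/(1+r)^5 + TV/(1+r)^5
    = 6253.15985 + 6276.40580 + 6299.73816 + 6323.15726 + 6346.66342 + 109399.26614 = 140898.39064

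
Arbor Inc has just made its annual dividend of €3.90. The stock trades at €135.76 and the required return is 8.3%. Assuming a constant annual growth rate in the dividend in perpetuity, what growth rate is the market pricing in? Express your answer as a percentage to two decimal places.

P = D₀(1+g)/(r−g) ⇒ P(r−g) = D₀(1+g) ⇒ g(P+D₀) = P·r − D₀
g = (P·r − D₀)/(P + D₀) = (€135.76×0.083 − €3.90) / (€135.76 + €3.90) = 0.052757

5.28%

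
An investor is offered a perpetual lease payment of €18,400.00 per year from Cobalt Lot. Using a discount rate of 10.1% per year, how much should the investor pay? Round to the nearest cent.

Level perpetuity: PV = C / r = €18,400.00 / 0.101 = €182,178.22

€182178.22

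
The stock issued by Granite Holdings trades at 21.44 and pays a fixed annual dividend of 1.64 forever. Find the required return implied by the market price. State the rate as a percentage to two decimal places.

7.65%

P = C/r ⇒ r = C/P = 1.64/21.44 = 0.076493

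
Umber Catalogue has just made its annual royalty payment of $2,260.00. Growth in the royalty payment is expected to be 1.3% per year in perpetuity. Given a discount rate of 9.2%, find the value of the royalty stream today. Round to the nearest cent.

D₁ = D₀ × (1 + g) = $2,260.00 × 1.013 = $2,289.3800
Growing perpetuity: P = D₁ / (r − g) = $2,289.3800 / (0.092 − 0.013) = $28,979.49

$28979.49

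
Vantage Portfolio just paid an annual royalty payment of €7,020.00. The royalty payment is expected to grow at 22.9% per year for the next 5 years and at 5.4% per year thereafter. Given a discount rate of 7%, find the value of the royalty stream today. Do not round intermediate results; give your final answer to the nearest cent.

D_1 = 8627.58000
D_2 = 10603.29582
D_3 = 13031.45056
D_4 = 16015.65274
D_5 = 19683.23722
Terminal value at year 5: TV = D_5×(1+g_2)/(r−g_2) = 20746.13203/0.016 = 1296633.25183
P_0 = D_1/(1+r)^1 + D_2/(1+r)^2 + D_3/(1+r)^3 + D_4/(1+r)^4 + D_5/(1+r)^5 + TV/(1+r)^5
    = 8063.15888 + 9261.32922 + 10637.54543 + 12218.26479 + 14033.87610 + 924481.58842 = 978695.76284

€978695.76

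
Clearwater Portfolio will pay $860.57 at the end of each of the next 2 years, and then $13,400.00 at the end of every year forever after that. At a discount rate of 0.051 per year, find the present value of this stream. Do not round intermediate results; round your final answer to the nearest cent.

PV of 2-year annuity: $860.57 × [1 − (1+0.051)^−2] / 0.051 = 1597.88835
Perpetuity value at year 2: $13,400.00 / 0.051 = 262745.09804
PV of perpetuity: 262745.09804 / (1+0.051)^2 = 237864.25871
Total PV = 1597.88835 + 237864.25871 = 239462.14706

$239462.15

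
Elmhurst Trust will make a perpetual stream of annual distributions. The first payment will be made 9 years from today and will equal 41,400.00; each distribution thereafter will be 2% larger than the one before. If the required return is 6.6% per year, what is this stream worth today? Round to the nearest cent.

539740.33

Value at end of year 8: C₁ / (r − g) = 41,400.00 / (0.066 − 0.02) = 900,000.0000
Discount to today: PV = 900,000.0000 / (1 + 0.066)^8 = 900,000.0000 / 1.667468 = 539,740.33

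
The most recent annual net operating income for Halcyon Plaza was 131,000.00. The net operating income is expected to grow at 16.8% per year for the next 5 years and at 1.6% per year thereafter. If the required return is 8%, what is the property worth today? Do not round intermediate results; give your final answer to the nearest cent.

D_1 = 153008.00000
D_2 = 178713.34400
D_3 = 208737.18579
D_4 = 243805.03301
D_5 = 284764.27855
Terminal value at year 5: TV = D_5×(1+g_2)/(r−g_2) = 289320.50701/0.064 = 4520632.92198
P_0 = D_1/(1+r)^1 + D_2/(1+r)^2 + D_3/(1+r)^3 + D_4/(1+r)^4 + D_5/(1+r)^5 + TV/(1+r)^5
    = 141674.07407 + 153217.88752 + 165702.30798 + 179203.97752 + 193805.78310 + 3076666.80666 = 3910270.83685

3910270.84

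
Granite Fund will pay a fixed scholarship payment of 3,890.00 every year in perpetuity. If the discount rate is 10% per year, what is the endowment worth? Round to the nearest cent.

Level perpetuity: PV = C / r = 3,890.00 / 0.1 = 38,900.00

38900.00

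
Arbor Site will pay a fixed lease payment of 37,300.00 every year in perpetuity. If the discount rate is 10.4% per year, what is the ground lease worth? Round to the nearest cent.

358653.85

Level perpetuity: PV = C / r = 37,300.00 / 0.104 = 358,653.85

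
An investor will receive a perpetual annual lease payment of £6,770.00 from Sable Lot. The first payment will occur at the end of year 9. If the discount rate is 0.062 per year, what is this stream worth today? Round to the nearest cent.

Value at end of year 8: C / r = £6,770.00 / 0.062 = £109,193.5484
Discount to today: PV = £109,193.5484 / (1 + 0.062)^8 = £109,193.5484 / 1.618066 = £67,484.00

£67484.00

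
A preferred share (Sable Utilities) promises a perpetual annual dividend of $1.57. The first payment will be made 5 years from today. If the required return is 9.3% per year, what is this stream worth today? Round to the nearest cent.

$11.83

Value at end of year 4: C / r = $1.57 / 0.093 = $16.8817
Discount to today: PV = $16.8817 / (1 + 0.093)^4 = $16.8817 / 1.427186 = $11.83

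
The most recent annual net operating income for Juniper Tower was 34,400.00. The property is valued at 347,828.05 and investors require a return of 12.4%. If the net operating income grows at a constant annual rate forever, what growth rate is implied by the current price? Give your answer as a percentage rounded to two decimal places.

P = D₀(1+g)/(r−g) ⇒ P(r−g) = D₀(1+g) ⇒ g(P+D₀) = P·r − D₀
g = (P·r − D₀)/(P + D₀) = (347,828.05×0.124 − 34,400.00) / (347,828.05 + 34,400.00) = 0.022842

2.28%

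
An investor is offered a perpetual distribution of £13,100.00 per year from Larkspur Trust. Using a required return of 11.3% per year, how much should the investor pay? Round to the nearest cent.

£115929.20

Level perpetuity: PV = C / r = £13,100.00 / 0.113 = £115,929.20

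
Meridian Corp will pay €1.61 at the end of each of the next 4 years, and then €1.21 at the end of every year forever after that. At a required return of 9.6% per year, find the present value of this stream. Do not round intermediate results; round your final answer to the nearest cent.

€13.88

PV of 4-year annuity: €1.61 × [1 − (1+0.096)^−4] / 0.096 = 5.14799
Perpetuity value at year 4: €1.21 / 0.096 = 12.60417
PV of perpetuity: 12.60417 / (1+0.096)^4 = 8.73518
Total PV = 5.14799 + 8.73518 = 13.88317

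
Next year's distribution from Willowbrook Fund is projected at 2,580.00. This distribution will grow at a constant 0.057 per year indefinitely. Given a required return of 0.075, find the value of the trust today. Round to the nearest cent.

143333.33

Growing perpetuity: P = D₁ / (r − g) = 2,580.0000 / (0.075 − 0.057) = 143,333.33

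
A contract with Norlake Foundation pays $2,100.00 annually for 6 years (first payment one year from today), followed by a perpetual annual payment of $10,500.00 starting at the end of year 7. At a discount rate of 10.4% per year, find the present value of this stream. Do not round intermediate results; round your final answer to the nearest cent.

$64802.23

PV of 6-year annuity: $2,100.00 × [1 − (1+0.104)^−6] / 0.104 = 9039.82610
Perpetuity value at year 6: $10,500.00 / 0.104 = 100961.53846
PV of perpetuity: 100961.53846 / (1+0.104)^6 = 55762.40796
Total PV = 9039.82610 + 55762.40796 = 64802.23406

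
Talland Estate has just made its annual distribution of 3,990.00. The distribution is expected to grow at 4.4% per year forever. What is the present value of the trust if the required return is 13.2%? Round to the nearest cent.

D₁ = D₀ × (1 + g) = 3,990.00 × 1.044 = 4,165.5600
Growing perpetuity: P = D₁ / (r − g) = 4,165.5600 / (0.132 − 0.044) = 47,335.91

47335.91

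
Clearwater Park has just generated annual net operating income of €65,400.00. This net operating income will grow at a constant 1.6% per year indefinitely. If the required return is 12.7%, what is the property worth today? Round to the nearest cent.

D₁ = D₀ × (1 + g) = €65,400.00 × 1.016 = €66,446.4000
Growing perpetuity: P = D₁ / (r − g) = €66,446.4000 / (0.127 − 0.016) = €598,616.22

€598616.22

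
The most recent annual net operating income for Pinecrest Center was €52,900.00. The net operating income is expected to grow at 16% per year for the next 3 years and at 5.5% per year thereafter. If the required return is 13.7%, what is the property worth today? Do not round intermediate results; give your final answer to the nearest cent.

D_1 = 61364.00000
D_2 = 71182.24000
D_3 = 82571.39840
Terminal value at year 3: TV = D_3×(1+g_2)/(r−g_2) = 87112.82531/0.082 = 1062351.52820
P_0 = D_1/(1+r)^1 + D_2/(1+r)^2 + D_3/(1+r)^3 + TV/(1+r)^3
    = 53970.09675 + 55061.84013 + 56175.66803 + 722747.92402 = 887955.52892

€887955.53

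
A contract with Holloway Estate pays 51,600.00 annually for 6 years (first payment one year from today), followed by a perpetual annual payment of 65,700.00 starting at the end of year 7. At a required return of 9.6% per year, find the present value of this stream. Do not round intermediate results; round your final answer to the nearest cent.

PV of 6-year annuity: 51,600.00 × [1 − (1+0.096)^−6] / 0.096 = 227390.44792
Perpetuity value at year 6: 65,700.00 / 0.096 = 684375.00000
PV of perpetuity: 684375.00000 / (1+0.096)^6 = 394848.79014
Total PV = 227390.44792 + 394848.79014 = 622239.23807

622239.24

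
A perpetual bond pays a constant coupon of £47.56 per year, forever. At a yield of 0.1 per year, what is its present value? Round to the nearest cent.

£475.60

Level perpetuity: PV = C / r = £47.56 / 0.1 = £475.60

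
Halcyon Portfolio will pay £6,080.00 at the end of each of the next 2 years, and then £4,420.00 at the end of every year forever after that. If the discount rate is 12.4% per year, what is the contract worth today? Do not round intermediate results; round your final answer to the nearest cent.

£38435.97

PV of 2-year annuity: £6,080.00 × [1 − (1+0.124)^−2] / 0.124 = 10221.75504
Perpetuity value at year 2: £4,420.00 / 0.124 = 35645.16129
PV of perpetuity: 35645.16129 / (1+0.124)^2 = 28214.21437
Total PV = 10221.75504 + 28214.21437 = 38435.96941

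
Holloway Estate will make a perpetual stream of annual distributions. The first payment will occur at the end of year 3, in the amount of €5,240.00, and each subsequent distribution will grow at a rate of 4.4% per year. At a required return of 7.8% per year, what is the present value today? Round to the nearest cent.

€132621.78

Value at end of year 2: C₁ / (r − g) = €5,240.00 / (0.078 − 0.044) = €154,117.6471
Discount to today: PV = €154,117.6471 / (1 + 0.078)^2 = €154,117.6471 / 1.162084 = €132,621.78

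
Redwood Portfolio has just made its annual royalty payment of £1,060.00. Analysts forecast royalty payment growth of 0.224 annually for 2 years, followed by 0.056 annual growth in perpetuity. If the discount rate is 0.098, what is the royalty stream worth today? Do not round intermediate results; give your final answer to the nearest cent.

£35617.99

D_1 = 1297.44000
D_2 = 1588.06656
Terminal value at year 2: TV = D_2×(1+g_2)/(r−g_2) = 1676.99829/0.042 = 39928.53065
P_0 = D_1/(1+r)^1 + D_2/(1+r)^2 + TV/(1+r)^2
    = 1181.63934 + 1317.23730 + 33119.10930 = 35617.98595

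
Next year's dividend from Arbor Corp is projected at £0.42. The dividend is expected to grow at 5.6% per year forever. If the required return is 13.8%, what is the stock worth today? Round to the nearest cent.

£5.12

Growing perpetuity: P = D₁ / (r − g) = £0.4200 / (0.138 − 0.056) = £5.12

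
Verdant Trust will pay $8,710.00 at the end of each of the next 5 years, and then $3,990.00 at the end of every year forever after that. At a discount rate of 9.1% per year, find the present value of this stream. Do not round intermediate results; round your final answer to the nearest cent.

PV of 5-year annuity: $8,710.00 × [1 − (1+0.091)^−5] / 0.091 = 33791.14011
Perpetuity value at year 5: $3,990.00 / 0.091 = 43846.15385
PV of perpetuity: 43846.15385 / (1+0.091)^5 = 28366.63042
Total PV = 33791.14011 + 28366.63042 = 62157.77053

$62157.77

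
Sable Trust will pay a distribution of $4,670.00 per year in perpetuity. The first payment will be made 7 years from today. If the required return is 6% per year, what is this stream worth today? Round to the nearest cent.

$54869.43

Value at end of year 6: C / r = $4,670.00 / 0.06 = $77,833.3333
Discount to today: PV = $77,833.3333 / (1 + 0.06)^6 = $77,833.3333 / 1.418519 = $54,869.43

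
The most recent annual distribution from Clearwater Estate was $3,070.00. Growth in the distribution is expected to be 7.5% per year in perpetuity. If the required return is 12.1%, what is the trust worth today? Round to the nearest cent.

D₁ = D₀ × (1 + g) = $3,070.00 × 1.075 = $3,300.2500
Growing perpetuity: P = D₁ / (r − g) = $3,300.2500 / (0.121 − 0.075) = $71,744.57

$71744.57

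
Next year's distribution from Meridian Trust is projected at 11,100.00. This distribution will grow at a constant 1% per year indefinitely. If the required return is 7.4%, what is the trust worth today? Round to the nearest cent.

Growing perpetuity: P = D₁ / (r − g) = 11,100.0000 / (0.074 − 0.01) = 173,437.50

173437.50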